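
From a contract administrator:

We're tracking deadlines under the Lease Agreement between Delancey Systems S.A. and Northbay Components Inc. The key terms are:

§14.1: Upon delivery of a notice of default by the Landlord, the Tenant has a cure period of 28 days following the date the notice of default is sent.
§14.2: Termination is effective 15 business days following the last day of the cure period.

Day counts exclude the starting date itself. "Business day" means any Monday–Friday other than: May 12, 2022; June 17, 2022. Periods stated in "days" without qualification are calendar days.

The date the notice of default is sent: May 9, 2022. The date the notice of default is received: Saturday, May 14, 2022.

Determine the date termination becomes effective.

June 28, 2022

The last day of the cure period: 28 calendar days after May 9, 2022 is June 6, 2022.
The date termination becomes effective: 15 business days after Monday, June 6, 2022, skipping weekends and the listed holiday on Jun 17 — Jun 7, Jun 8, Jun 9, Jun 10, …, Jun 24, Jun 27, Jun 28 — lands on Tuesday, June 28, 2022.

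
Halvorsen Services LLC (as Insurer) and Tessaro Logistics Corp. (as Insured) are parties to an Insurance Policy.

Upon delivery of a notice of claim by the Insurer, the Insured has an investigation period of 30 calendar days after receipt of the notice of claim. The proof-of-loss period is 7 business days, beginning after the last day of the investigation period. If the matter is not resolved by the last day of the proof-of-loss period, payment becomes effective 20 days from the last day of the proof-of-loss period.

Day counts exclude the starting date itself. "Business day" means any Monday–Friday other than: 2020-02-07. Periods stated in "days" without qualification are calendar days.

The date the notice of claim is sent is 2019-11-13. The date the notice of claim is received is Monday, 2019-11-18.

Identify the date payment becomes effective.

2020-01-16

The last day of the investigation period: 30 calendar days after 2019-11-18 is 2019-12-18.
From Wednesday, 2019-12-18, 7 business days (Dec 19, Dec 20, Dec 23, Dec 24, Dec 25, Dec 26, Dec 27, skipping weekends) brings us to Friday, 2019-12-27, which is the last day of the proof-of-loss period.
Adding 20 calendar days to 2019-12-27 gives 2020-01-16, which is the date payment becomes effective.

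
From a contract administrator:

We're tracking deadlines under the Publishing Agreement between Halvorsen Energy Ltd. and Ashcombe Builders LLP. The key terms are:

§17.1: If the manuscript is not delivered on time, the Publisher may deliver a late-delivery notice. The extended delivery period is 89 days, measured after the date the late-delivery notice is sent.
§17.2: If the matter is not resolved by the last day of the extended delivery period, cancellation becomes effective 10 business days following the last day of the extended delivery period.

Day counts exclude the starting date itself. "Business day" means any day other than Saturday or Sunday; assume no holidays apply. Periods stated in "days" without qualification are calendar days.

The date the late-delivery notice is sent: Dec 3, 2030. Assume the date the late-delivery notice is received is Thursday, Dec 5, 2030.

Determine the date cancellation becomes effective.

The last day of the extended delivery period: 89 calendar days after Dec 3, 2030 is Mar 2, 2031.
The date cancellation becomes effective: counting 10 business days from Sunday, Mar 2, 2031 (Mar 3, Mar 4, Mar 5, Mar 6, Mar 7, Mar 10, Mar 11, Mar 12, Mar 13, Mar 14, skipping weekends) reaches Friday, Mar 14, 2031.

Mar 14, 2031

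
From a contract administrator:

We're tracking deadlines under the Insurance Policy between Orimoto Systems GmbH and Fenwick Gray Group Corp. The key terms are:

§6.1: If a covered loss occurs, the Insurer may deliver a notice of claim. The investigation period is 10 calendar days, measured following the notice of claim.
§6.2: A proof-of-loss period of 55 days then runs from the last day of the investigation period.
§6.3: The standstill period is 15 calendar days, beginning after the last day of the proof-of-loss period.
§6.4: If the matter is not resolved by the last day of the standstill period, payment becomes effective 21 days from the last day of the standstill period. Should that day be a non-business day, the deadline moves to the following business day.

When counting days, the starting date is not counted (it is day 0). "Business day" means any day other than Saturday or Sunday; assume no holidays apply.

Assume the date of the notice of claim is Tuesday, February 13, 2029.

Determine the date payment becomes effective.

The last day of the investigation period: 10 calendar days after February 13, 2029 is February 23, 2029.
Adding 55 calendar days to February 23, 2029 gives April 19, 2029, which is the last day of the proof-of-loss period.
The last day of the standstill period: 15 calendar days after April 19, 2029 is May 4, 2029.
The date payment becomes effective: May 4, 2029 + 21 days = May 25, 2029. May 25, 2029 is a Friday, so no roll-forward applies.

May 25, 2029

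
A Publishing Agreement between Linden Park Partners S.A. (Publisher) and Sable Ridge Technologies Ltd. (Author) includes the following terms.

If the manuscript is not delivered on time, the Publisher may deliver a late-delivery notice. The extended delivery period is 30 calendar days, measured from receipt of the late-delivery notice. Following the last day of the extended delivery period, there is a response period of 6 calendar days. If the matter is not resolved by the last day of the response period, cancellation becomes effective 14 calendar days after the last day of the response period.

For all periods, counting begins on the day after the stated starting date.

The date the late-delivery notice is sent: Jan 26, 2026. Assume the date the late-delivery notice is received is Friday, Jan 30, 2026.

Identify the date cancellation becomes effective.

Adding 30 calendar days to Jan 30, 2026 gives Mar 1, 2026, which is the last day of the extended delivery period.
The last day of the response period: Mar 1, 2026 + 6 days = Mar 7, 2026.
The date cancellation becomes effective: 14 calendar days after Mar 7, 2026 is Mar 21, 2026.

Mar 21, 2026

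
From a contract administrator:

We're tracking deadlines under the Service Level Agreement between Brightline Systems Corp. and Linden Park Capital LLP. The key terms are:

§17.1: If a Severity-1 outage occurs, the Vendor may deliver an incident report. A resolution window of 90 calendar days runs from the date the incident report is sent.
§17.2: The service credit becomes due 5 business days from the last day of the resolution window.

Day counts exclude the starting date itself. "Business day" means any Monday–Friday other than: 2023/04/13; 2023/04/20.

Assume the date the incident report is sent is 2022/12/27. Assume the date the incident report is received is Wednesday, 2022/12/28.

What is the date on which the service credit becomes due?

2023/04/03

The last day of the resolution window: 90 calendar days after 2022/12/27 is 2023/03/27.
The date on which the service credit becomes due: 5 business days after Monday, 2023/03/27, skipping weekends — Mar 28, Mar 29, Mar 30, Mar 31, Apr 3 — lands on Monday, 2023/04/03.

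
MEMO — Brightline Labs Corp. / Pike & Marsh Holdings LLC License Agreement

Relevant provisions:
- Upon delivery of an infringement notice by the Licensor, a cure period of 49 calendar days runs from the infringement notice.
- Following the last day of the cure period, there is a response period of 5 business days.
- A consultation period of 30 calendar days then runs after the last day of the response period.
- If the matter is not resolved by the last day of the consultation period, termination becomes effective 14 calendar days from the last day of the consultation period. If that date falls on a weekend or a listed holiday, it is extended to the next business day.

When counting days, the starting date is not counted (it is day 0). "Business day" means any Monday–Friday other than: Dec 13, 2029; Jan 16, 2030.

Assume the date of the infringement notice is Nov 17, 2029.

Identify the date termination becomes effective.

The last day of the cure period: 49 calendar days after Nov 17, 2029 is Jan 5, 2030.
The last day of the response period: counting 5 business days from Saturday, Jan 5, 2030 (Jan 7, Jan 8, Jan 9, Jan 10, Jan 11, skipping weekends) reaches Friday, Jan 11, 2030.
The last day of the consultation period: 30 calendar days after Jan 11, 2030 is Feb 10, 2030.
Adding 14 calendar days to Feb 10, 2030 gives Feb 24, 2030, which is the date termination becomes effective. That falls on a Sunday, so it rolls to the next business day, Monday, Feb 25, 2030.

Feb 25, 2030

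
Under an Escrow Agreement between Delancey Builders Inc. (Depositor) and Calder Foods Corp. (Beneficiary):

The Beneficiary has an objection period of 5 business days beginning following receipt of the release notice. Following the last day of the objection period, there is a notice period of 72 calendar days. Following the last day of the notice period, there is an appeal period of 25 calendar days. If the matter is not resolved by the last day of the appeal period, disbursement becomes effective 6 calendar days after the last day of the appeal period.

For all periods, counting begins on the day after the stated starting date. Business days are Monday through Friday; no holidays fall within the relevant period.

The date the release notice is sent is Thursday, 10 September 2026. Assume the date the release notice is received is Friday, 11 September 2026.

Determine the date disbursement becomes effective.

30 December 2026

The last day of the objection period: counting 5 business days from Friday, 11 September 2026 (Sep 14, Sep 15, Sep 16, Sep 17, Sep 18, skipping weekends) reaches Friday, 18 September 2026.
The last day of the notice period: 18 September 2026 + 72 days = 29 November 2026.
Adding 25 calendar days to 29 November 2026 gives 24 December 2026, which is the last day of the appeal period.
The date disbursement becomes effective: 6 calendar days after 24 December 2026 is 30 December 2026.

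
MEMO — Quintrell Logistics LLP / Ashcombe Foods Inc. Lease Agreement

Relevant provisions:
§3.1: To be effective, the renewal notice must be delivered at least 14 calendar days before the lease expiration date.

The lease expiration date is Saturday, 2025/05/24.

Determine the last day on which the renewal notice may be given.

2025/05/10

Counting back 14 calendar days from 2025/05/24 gives 2025/05/10.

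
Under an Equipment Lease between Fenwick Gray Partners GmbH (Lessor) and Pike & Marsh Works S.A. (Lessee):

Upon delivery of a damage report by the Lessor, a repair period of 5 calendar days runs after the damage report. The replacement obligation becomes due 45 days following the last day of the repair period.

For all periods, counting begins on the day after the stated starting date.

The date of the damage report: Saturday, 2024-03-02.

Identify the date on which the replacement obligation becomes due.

The last day of the repair period: 2024-03-02 + 5 days = 2024-03-07.
The date on which the replacement obligation becomes due: 2024-03-07 + 45 days = 2024-04-21.

2024-04-21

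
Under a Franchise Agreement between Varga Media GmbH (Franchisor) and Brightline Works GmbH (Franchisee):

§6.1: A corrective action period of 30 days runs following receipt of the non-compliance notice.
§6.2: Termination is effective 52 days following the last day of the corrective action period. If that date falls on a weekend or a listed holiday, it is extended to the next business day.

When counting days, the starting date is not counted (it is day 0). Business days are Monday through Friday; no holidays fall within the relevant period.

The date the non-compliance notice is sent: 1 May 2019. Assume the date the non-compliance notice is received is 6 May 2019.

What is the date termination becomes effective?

29 July 2019

The last day of the corrective action period: 30 calendar days after 6 May 2019 is 5 June 2019.
Adding 52 calendar days to 5 June 2019 gives 27 July 2019, which is the date termination becomes effective. That falls on a Saturday, so it rolls to the next business day, Monday, 29 July 2019.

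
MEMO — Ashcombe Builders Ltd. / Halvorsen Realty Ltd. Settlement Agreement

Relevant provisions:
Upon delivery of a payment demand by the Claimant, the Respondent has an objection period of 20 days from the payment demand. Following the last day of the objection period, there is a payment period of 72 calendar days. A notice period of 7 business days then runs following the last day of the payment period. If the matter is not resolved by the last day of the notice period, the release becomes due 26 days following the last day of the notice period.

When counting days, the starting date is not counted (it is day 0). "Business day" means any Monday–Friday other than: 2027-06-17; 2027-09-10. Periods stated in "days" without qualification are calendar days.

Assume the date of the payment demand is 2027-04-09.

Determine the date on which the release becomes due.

The last day of the objection period: 20 calendar days after 2027-04-09 is 2027-04-29.
The last day of the payment period: 72 calendar days after 2027-04-29 is 2027-07-10.
The last day of the notice period: counting 7 business days from Saturday, 2027-07-10 (Jul 12, Jul 13, Jul 14, Jul 15, Jul 16, Jul 19, Jul 20, skipping weekends) reaches Tuesday, 2027-07-20.
The date on which the release becomes due: 26 calendar days after 2027-07-20 is 2027-08-15.

2027-08-15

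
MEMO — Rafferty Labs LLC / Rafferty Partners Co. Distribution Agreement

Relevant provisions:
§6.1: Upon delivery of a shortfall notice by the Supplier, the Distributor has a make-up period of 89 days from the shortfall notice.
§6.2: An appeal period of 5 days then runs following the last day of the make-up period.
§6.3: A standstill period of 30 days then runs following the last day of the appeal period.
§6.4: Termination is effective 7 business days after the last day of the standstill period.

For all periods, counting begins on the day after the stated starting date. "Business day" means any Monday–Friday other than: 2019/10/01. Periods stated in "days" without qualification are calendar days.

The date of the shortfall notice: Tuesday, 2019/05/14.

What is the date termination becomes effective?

2019/09/24

The last day of the make-up period: 2019/05/14 + 89 days = 2019/08/11.
Adding 5 calendar days to 2019/08/11 gives 2019/08/16, which is the last day of the appeal period.
The last day of the standstill period: 2019/08/16 + 30 days = 2019/09/15.
The date termination becomes effective: counting 7 business days from Sunday, 2019/09/15 (Sep 16, Sep 17, Sep 18, Sep 19, Sep 20, Sep 23, Sep 24, skipping weekends) reaches Tuesday, 2019/09/24.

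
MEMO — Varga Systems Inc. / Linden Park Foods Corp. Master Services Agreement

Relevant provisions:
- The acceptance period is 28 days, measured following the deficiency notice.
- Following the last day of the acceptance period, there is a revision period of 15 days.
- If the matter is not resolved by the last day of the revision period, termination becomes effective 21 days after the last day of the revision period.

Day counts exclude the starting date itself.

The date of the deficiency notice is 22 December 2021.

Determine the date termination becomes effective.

The last day of the acceptance period: 28 calendar days after 22 December 2021 is 19 January 2022.
The last day of the revision period: 15 calendar days after 19 January 2022 is 3 February 2022.
Adding 21 calendar days to 3 February 2022 gives 24 February 2022, which is the date termination becomes effective.

24 February 2022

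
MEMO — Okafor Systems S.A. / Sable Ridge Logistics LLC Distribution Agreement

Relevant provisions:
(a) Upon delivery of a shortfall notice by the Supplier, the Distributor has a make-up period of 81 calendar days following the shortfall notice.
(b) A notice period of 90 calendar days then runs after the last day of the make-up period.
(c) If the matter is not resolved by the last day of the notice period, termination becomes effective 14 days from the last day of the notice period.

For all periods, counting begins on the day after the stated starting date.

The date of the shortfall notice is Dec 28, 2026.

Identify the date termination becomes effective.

The last day of the make-up period: 81 calendar days after Dec 28, 2026 is Mar 19, 2027.
The last day of the notice period: Mar 19, 2027 + 90 days = Jun 17, 2027.
Adding 14 calendar days to Jun 17, 2027 gives Jul 1, 2027, which is the date termination becomes effective.

Jul 1, 2027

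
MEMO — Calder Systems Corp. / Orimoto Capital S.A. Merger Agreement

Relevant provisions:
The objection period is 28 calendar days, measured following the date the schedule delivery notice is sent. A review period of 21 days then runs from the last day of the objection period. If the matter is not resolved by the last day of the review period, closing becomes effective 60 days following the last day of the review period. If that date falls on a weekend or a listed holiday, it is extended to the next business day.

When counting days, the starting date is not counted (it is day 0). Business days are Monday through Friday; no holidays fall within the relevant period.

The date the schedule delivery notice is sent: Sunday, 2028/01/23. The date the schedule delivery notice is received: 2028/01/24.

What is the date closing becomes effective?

The last day of the objection period: 28 calendar days after 2028/01/23 is 2028/02/20.
Adding 21 calendar days to 2028/02/20 gives 2028/03/12, which is the last day of the review period.
The date closing becomes effective: 60 calendar days after 2028/03/12 is 2028/05/11. 2028/05/11 is a Thursday, so no roll-forward applies.

2028/05/11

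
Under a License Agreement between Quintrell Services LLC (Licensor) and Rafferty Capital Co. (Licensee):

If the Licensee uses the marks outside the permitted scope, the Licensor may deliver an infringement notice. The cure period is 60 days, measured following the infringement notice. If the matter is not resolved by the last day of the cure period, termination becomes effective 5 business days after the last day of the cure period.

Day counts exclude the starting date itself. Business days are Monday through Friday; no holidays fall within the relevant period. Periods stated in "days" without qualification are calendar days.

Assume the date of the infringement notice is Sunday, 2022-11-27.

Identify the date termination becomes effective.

2023-02-02

The last day of the cure period: 60 calendar days after 2022-11-27 is 2023-01-26.
The date termination becomes effective: counting 5 business days from Thursday, 2023-01-26 (Jan 27, Jan 30, Jan 31, Feb 1, Feb 2, skipping weekends) reaches Thursday, 2023-02-02.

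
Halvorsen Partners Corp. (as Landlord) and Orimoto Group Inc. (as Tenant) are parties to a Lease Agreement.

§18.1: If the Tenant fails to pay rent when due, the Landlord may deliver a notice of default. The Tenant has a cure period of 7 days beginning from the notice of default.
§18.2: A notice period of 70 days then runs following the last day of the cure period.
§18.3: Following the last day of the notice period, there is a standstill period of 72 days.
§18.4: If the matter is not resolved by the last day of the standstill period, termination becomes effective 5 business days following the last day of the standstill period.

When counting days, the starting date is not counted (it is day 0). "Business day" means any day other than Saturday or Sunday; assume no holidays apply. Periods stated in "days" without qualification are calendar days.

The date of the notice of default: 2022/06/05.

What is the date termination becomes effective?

Adding 7 calendar days to 2022/06/05 gives 2022/06/12, which is the last day of the cure period.
The last day of the notice period: 70 calendar days after 2022/06/12 is 2022/08/21.
The last day of the standstill period: 72 calendar days after 2022/08/21 is 2022/11/01.
From Tuesday, 2022/11/01, 5 business days (Nov 2, Nov 3, Nov 4, Nov 7, Nov 8, skipping weekends) brings us to Tuesday, 2022/11/08, which is the date termination becomes effective.

2022/11/08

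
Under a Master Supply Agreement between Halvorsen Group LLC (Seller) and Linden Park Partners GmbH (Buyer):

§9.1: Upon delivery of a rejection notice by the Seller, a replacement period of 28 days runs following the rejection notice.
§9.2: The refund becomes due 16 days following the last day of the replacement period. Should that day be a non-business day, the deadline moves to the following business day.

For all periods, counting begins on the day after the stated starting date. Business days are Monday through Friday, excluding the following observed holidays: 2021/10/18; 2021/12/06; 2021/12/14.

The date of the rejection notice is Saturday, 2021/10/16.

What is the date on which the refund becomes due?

2021/11/29

The last day of the replacement period: 28 calendar days after 2021/10/16 is 2021/11/13.
The date on which the refund becomes due: 2021/11/13 + 16 days = 2021/11/29. 2021/11/29 is a Monday and is not a listed holiday, so no roll-forward applies.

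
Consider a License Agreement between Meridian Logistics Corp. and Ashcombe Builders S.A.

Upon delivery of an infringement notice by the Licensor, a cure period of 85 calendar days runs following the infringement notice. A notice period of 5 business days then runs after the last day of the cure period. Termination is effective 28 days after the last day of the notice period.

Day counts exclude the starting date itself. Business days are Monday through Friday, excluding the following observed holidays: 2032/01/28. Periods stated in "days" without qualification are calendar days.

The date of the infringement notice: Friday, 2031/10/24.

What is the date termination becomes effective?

The last day of the cure period: 2031/10/24 + 85 days = 2032/01/17.
From Saturday, 2032/01/17, 5 business days (Jan 19, Jan 20, Jan 21, Jan 22, Jan 23, skipping weekends) brings us to Friday, 2032/01/23, which is the last day of the notice period.
The date termination becomes effective: 28 calendar days after 2032/01/23 is 2032/02/20.

2032/02/20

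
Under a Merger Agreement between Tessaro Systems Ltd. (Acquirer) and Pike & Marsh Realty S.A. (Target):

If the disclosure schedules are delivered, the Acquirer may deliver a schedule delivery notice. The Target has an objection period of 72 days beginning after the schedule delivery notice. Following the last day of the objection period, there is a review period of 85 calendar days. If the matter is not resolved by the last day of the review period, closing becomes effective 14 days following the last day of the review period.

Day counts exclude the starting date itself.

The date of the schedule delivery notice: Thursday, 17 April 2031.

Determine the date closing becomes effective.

5 October 2031

Adding 72 calendar days to 17 April 2031 gives 28 June 2031, which is the last day of the objection period.
Adding 85 calendar days to 28 June 2031 gives 21 September 2031, which is the last day of the review period.
The date closing becomes effective: 21 September 2031 + 14 days = 5 October 2031.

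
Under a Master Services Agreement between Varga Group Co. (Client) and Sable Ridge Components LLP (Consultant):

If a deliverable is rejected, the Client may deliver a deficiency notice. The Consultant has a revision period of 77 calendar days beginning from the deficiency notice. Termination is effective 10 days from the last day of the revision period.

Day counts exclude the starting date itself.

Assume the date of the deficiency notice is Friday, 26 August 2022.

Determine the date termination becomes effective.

Adding 77 calendar days to 26 August 2022 gives 11 November 2022, which is the last day of the revision period.
The date termination becomes effective: 10 calendar days after 11 November 2022 is 21 November 2022.

21 November 2022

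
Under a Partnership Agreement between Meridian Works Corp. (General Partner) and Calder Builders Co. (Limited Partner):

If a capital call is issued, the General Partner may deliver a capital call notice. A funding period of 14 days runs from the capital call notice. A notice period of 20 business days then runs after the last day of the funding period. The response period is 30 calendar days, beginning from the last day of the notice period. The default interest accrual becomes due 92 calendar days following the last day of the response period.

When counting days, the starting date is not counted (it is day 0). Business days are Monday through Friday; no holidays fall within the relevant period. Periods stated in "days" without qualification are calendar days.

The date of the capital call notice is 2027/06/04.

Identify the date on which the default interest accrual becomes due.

Adding 14 calendar days to 2027/06/04 gives 2027/06/18, which is the last day of the funding period.
The last day of the notice period: counting 20 business days from Friday, 2027/06/18 (Jun 21, Jun 22, Jun 23, Jun 24, …, Jul 14, Jul 15, Jul 16, skipping weekends) reaches Friday, 2027/07/16.
The last day of the response period: 2027/07/16 + 30 days = 2027/08/15.
The date on which the default interest accrual becomes due: 2027/08/15 + 92 days = 2027/11/15.

2027/11/15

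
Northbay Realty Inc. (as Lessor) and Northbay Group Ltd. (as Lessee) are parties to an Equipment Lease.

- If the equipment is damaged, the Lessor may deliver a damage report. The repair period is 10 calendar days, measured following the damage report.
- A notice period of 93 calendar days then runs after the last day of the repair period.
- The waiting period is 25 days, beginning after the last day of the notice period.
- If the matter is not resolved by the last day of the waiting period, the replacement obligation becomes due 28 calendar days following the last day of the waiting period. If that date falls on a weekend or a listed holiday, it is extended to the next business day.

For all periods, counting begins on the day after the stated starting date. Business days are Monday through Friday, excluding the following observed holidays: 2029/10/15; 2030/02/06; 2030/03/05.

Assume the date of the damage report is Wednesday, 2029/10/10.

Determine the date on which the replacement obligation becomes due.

2030/03/15

The last day of the repair period: 2029/10/10 + 10 days = 2029/10/20.
The last day of the notice period: 93 calendar days after 2029/10/20 is 2030/01/21.
The last day of the waiting period: 25 calendar days after 2030/01/21 is 2030/02/15.
The date on which the replacement obligation becomes due: 28 calendar days after 2030/02/15 is 2030/03/15. 2030/03/15 is a Friday and is not a listed holiday, so no roll-forward applies.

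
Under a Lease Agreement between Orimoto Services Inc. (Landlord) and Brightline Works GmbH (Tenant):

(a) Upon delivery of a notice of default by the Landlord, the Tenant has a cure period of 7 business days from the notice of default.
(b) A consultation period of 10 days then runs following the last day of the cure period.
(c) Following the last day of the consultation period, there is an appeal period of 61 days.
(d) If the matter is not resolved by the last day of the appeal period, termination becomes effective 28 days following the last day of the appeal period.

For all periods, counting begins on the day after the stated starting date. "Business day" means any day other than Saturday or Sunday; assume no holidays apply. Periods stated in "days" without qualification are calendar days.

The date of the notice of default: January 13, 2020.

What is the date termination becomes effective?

The last day of the cure period: 7 business days after Monday, January 13, 2020, skipping weekends — Jan 14, Jan 15, Jan 16, Jan 17, Jan 20, Jan 21, Jan 22 — lands on Wednesday, January 22, 2020.
Adding 10 calendar days to January 22, 2020 gives February 1, 2020, which is the last day of the consultation period.
Adding 61 calendar days to February 1, 2020 gives April 2, 2020, which is the last day of the appeal period.
The date termination becomes effective: April 2, 2020 + 28 days = April 30, 2020.

April 30, 2020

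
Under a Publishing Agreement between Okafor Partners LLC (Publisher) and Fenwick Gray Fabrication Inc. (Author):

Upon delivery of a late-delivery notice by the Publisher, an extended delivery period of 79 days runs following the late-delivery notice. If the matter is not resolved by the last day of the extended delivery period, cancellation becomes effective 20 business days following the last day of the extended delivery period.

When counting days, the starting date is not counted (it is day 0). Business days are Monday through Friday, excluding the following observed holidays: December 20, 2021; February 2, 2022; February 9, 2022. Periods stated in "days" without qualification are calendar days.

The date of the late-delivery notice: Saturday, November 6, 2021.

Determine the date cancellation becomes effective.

Adding 79 calendar days to November 6, 2021 gives January 24, 2022, which is the last day of the extended delivery period.
From Monday, January 24, 2022, 20 business days (Jan 25, Jan 26, Jan 27, Jan 28, …, Feb 21, Feb 22, Feb 23, skipping weekends and the listed holidays on Feb 2, Feb 9) brings us to Wednesday, February 23, 2022, which is the date cancellation becomes effective.

February 23, 2022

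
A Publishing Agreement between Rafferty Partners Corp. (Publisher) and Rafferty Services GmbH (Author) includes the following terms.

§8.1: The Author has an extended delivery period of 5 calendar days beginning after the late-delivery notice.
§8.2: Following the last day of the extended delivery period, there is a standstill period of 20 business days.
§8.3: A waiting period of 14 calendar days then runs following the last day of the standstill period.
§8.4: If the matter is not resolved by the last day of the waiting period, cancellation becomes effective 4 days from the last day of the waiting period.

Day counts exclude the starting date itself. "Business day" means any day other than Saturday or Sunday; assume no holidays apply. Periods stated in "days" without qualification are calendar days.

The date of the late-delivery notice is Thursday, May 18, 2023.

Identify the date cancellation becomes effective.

Jul 8, 2023

Adding 5 calendar days to May 18, 2023 gives May 23, 2023, which is the last day of the extended delivery period.
The last day of the standstill period: 20 business days after Tuesday, May 23, 2023, skipping weekends — May 24, May 25, May 26, May 29, …, Jun 16, Jun 19, Jun 20 — lands on Tuesday, Jun 20, 2023.
The last day of the waiting period: Jun 20, 2023 + 14 days = Jul 4, 2023.
The date cancellation becomes effective: 4 calendar days after Jul 4, 2023 is Jul 8, 2023.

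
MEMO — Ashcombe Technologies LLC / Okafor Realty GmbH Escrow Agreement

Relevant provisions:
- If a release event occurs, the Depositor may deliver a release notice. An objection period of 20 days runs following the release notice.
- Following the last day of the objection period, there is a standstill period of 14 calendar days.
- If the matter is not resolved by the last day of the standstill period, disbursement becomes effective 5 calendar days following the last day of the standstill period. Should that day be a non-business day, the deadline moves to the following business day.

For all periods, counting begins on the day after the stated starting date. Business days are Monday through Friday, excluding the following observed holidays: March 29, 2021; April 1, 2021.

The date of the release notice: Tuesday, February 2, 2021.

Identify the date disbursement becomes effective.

The last day of the objection period: February 2, 2021 + 20 days = February 22, 2021.
The last day of the standstill period: February 22, 2021 + 14 days = March 8, 2021.
The date disbursement becomes effective: March 8, 2021 + 5 days = March 13, 2021. That falls on a Saturday, so it rolls to the next business day, Monday, March 15, 2021.

March 15, 2021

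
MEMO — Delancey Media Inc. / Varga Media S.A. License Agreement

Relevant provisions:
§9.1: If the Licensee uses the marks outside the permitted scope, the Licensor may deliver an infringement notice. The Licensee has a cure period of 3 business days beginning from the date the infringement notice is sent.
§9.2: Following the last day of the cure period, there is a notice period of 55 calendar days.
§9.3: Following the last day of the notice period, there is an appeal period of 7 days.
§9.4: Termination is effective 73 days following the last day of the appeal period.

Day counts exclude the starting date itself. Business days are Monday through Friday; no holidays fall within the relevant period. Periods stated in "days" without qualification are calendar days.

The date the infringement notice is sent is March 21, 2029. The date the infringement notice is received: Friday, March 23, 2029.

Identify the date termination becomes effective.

From Wednesday, March 21, 2029, 3 business days (Mar 22, Mar 23, Mar 26, skipping weekends) brings us to Monday, March 26, 2029, which is the last day of the cure period.
Adding 55 calendar days to March 26, 2029 gives May 20, 2029, which is the last day of the notice period.
Adding 7 calendar days to May 20, 2029 gives May 27, 2029, which is the last day of the appeal period.
The date termination becomes effective: 73 calendar days after May 27, 2029 is August 8, 2029.

August 8, 2029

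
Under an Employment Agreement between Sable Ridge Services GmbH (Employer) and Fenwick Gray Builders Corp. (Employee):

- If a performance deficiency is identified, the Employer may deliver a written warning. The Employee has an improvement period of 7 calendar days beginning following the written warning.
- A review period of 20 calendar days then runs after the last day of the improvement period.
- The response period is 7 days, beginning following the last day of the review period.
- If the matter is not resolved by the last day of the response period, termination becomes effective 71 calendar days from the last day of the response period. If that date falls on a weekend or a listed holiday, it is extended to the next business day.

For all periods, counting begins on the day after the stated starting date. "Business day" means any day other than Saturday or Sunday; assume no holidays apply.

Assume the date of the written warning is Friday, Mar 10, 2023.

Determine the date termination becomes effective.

The last day of the improvement period: 7 calendar days after Mar 10, 2023 is Mar 17, 2023.
Adding 20 calendar days to Mar 17, 2023 gives Apr 6, 2023, which is the last day of the review period.
The last day of the response period: 7 calendar days after Apr 6, 2023 is Apr 13, 2023.
The date termination becomes effective: 71 calendar days after Apr 13, 2023 is Jun 23, 2023. Jun 23, 2023 is a Friday, so no roll-forward applies.

Jun 23, 2023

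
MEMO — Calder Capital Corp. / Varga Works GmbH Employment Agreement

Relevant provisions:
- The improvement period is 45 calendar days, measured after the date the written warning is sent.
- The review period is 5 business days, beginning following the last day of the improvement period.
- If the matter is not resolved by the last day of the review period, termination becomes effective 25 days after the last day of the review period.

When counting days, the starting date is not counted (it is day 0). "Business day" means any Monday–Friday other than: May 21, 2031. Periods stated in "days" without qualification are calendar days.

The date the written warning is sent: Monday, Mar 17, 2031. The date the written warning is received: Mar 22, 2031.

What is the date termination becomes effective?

Jun 2, 2031

The last day of the improvement period: Mar 17, 2031 + 45 days = May 1, 2031.
The last day of the review period: 5 business days after Thursday, May 1, 2031, skipping weekends — May 2, May 5, May 6, May 7, May 8 — lands on Thursday, May 8, 2031.
The date termination becomes effective: 25 calendar days after May 8, 2031 is Jun 2, 2031.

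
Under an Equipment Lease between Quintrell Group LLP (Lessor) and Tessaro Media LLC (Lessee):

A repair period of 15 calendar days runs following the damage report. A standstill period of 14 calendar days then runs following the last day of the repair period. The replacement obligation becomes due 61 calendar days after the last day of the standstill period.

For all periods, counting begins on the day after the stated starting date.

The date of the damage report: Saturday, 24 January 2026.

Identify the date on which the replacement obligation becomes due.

24 April 2026

Adding 15 calendar days to 24 January 2026 gives 8 February 2026, which is the last day of the repair period.
The last day of the standstill period: 14 calendar days after 8 February 2026 is 22 February 2026.
Adding 61 calendar days to 22 February 2026 gives 24 April 2026, which is the date on which the replacement obligation becomes due.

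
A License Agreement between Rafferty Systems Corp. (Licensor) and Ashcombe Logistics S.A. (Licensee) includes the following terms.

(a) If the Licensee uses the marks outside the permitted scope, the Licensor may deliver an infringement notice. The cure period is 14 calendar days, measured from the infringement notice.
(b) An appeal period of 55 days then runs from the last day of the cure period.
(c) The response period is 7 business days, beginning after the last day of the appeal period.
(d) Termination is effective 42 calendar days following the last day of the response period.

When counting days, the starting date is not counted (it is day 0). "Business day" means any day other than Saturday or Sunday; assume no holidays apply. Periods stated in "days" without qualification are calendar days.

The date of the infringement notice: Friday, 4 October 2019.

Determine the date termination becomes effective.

Adding 14 calendar days to 4 October 2019 gives 18 October 2019, which is the last day of the cure period.
The last day of the appeal period: 18 October 2019 + 55 days = 12 December 2019.
The last day of the response period: counting 7 business days from Thursday, 12 December 2019 (Dec 13, Dec 16, Dec 17, Dec 18, Dec 19, Dec 20, Dec 23, skipping weekends) reaches Monday, 23 December 2019.
The date termination becomes effective: 23 December 2019 + 42 days = 3 February 2020.

3 February 2020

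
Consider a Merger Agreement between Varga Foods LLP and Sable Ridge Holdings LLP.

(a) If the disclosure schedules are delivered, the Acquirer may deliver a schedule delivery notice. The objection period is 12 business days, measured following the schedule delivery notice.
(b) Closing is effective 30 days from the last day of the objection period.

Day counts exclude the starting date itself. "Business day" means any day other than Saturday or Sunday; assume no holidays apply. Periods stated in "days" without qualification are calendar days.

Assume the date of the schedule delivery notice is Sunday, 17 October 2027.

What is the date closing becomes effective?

2 December 2027

From Sunday, 17 October 2027, 12 business days (Oct 18, Oct 19, Oct 20, Oct 21, …, Oct 29, Nov 1, Nov 2, skipping weekends) brings us to Tuesday, 2 November 2027, which is the last day of the objection period.
The date closing becomes effective: 30 calendar days after 2 November 2027 is 2 December 2027.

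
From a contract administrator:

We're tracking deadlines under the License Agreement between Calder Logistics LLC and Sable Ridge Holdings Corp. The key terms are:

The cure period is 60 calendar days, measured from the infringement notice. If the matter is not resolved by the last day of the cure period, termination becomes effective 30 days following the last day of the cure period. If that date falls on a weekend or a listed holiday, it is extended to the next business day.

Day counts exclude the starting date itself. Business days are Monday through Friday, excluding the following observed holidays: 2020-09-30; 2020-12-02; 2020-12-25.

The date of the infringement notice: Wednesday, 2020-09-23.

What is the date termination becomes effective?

The last day of the cure period: 60 calendar days after 2020-09-23 is 2020-11-22.
Adding 30 calendar days to 2020-11-22 gives 2020-12-22, which is the date termination becomes effective. 2020-12-22 is a Tuesday and is not a listed holiday, so no roll-forward applies.

2020-12-22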